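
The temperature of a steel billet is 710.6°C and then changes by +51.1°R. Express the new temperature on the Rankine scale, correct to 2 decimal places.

1821.85°R

The 51.1°R change is an interval, so only the factor 5/9 applies: +51.1 × 5/9 = +28.3889°C.
Final Celsius temperature: 710.6000 + 28.3889 = 738.9889°C.
In Rankine: 738.9889 × 1.8 + 491.67 = 1821.85°R.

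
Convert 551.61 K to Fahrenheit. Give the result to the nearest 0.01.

In Celsius: 551.61 - 273.15 = 278.4600°C.
In Fahrenheit: 278.4600 × 1.8 + 32 = 533.23°F.

533.23°F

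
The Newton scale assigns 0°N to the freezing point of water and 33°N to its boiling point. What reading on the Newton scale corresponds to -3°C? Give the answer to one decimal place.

Linearly onto the Newton scale: 0 + (-3.0000 / 100) × (33 - 0) = -1.0°N.

-1.0°N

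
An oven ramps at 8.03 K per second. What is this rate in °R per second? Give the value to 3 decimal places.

Since only a temperature interval is involved, the additive offset between the scales drops out.
A change of 1 K is a change of 1.8°R, so 8.03 × 1.8 = 14.454.

14.454 °R/second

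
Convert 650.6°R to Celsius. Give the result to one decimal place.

88.3°C

In Celsius: (650.6 - 491.67) × 5/9 = 88.2944°C.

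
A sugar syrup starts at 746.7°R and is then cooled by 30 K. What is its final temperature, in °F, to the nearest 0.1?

Initial temperature in Celsius: (746.7 - 491.67) × 5/9 = 141.6833°C.
The 30 K change is an interval; Kelvin and Celsius degrees are the same size, so ΔC = -30°C.
Final Celsius temperature: 141.6833 - 30.0000 = 111.6833°C.
In Fahrenheit: 111.6833 × 1.8 + 32 = 233.0°F.

233.0°F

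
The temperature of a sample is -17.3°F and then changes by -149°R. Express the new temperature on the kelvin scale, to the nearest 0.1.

Initial temperature in Celsius: (-17.3 - 32) × 5/9 = -27.3889°C.
The 149°R change is an interval, so only the factor 5/9 applies: -149 × 5/9 = -82.7778°C.
Final Celsius temperature: -27.3889 - 82.7778 = -110.1667°C.
In kelvin: -110.1667 + 273.15 = 163.0 K.

163.0 K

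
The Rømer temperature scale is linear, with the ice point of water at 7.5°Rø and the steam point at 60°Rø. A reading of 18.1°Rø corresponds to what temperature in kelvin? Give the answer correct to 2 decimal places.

293.34 K

Linear interpolation between the fixed points: C = (18.1 - 7.5) × 100 / (60 - 7.5) = 20.1905°C.
Then 20.1905 + 273.15 = 293.34 K.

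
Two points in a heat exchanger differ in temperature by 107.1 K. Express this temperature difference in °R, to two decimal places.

192.78°R

For a temperature interval the offset drops out; only the factor 1.8 applies.
107.1 × 1.8 = 192.78.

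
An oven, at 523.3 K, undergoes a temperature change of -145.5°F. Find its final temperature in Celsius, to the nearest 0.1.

169.3°C

Initial temperature in Celsius: 523.3 - 273.15 = 250.1500°C.
The 145.5°F change is an interval, so only the factor 5/9 applies: -145.5 × 5/9 = -80.8333°C.
Final Celsius temperature: 250.1500 - 80.8333 = 169.3167°C.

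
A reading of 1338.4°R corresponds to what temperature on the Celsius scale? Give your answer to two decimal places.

470.41°C

In Celsius: (1338.4 - 491.67) × 5/9 = 470.4056°C.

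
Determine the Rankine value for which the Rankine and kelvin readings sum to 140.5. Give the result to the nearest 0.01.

90.32°R

Let R be the Rankine reading. The kelvin reading is K = 5/9·R.
Require R + K = 140.5: (14/9)·R = 140.5.
R = (140.5) / (14/9) = 90.32.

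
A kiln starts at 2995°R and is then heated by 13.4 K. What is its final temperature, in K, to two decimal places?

Initial temperature in Celsius: (2995 - 491.67) × 5/9 = 1390.7389°C.
The 13.4 K change is an interval; Kelvin and Celsius degrees are the same size, so ΔC = +13.4°C.
Final Celsius temperature: 1390.7389 + 13.4000 = 1404.1389°C.
In kelvin: 1404.1389 + 273.15 = 1677.29 K.

1677.29 K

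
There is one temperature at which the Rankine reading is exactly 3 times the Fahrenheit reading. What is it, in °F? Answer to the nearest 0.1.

Let F be the Fahrenheit reading. The Rankine reading is R = 1·F + 459.67.
Require R = 3·F: 1·F + 459.67 = 3·F.
(-2)·F = -459.67  ⇒  F = 229.8.

229.8°F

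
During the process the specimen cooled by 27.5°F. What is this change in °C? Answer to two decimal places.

15.28°C

For a temperature interval the offset drops out; only the factor 5/9 applies.
27.5 × 5/9 = 15.28.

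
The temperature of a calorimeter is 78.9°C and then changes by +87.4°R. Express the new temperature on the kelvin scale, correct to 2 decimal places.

The 87.4°R change is an interval, so only the factor 5/9 applies: +87.4 × 5/9 = +48.5556°C.
Final Celsius temperature: 78.9000 + 48.5556 = 127.4556°C.
In kelvin: 127.4556 + 273.15 = 400.61 K.

400.61 K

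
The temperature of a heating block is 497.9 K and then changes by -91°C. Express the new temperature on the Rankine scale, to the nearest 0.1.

Initial temperature in Celsius: 497.9 - 273.15 = 224.7500°C.
Final Celsius temperature: 224.7500 - 91.0000 = 133.7500°C.
In Rankine: 133.7500 × 1.8 + 491.67 = 732.4°R.

732.4°R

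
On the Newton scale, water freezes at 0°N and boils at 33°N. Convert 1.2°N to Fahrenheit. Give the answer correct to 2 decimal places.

38.55°F

Linear interpolation between the fixed points: C = (1.2 - 0) × 100 / (33 - 0) = 3.6364°C.
Then 3.6364 × 1.8 + 32 = 38.55°F.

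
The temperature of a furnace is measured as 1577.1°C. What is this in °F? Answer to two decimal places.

In Fahrenheit: 1577.1000 × 1.8 + 32 = 2870.78°F.

2870.78°F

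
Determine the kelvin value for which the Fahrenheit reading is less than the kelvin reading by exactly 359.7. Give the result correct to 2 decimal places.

Let K be the kelvin reading. The Fahrenheit reading is F = 1.8·K - 459.67.
Require F - K = -359.7: (0.8)·K - 459.67 = -359.7.
K = (-359.7 + 459.67) / (0.8) = 124.96.

124.96 K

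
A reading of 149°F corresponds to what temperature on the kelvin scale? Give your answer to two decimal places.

In Celsius: (149 - 32) × 5/9 = 65.0000°C.
In kelvin: 65.0000 + 273.15 = 338.15 K.

338.15 K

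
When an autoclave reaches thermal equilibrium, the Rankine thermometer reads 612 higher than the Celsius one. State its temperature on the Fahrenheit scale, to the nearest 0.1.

Let x be the Celsius reading; then the Rankine reading is 1.8·x + 491.67.
(1.8·x + 491.67) - x = 612  ⇒  (0.8)·x = 120.33  ⇒  x = 150.4125°C.
In Fahrenheit: 150.4125 × 1.8 + 32 = 302.7°F.

302.7°F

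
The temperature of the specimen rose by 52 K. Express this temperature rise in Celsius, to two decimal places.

52.00°C

Kelvin and Celsius degrees are the same size, so the interval is unchanged: 52.00.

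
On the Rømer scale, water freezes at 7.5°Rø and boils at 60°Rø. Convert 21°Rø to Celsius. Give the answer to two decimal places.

Linear interpolation between the fixed points: C = (21 - 7.5) × 100 / (60 - 7.5) = 25.7143°C.

25.71°C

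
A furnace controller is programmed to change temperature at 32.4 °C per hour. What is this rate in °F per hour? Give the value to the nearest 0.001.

58.320 °F/hour

The quantity depends on a temperature interval, so only the ratio of degree sizes applies; the offset between the scales is irrelevant.
A change of 1°C is a change of 1.8°F, so 32.4 × 1.8 = 58.320.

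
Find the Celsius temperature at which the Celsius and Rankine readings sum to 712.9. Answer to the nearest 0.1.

Let C be the Celsius reading. The Rankine reading is R = 1.8·C + 491.67.
Require C + R = 712.9: (2.8)·C + 491.67 = 712.9.
C = (712.9 - 491.67) / (2.8) = 79.0.

79.0°C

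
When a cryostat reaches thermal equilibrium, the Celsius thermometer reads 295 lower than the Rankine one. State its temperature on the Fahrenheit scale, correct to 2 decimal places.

Let x be the Rankine reading; then the Celsius reading is 5/9·x - 273.15.
(5/9·x - 273.15) - x = -295  ⇒  (-4/9)·x = -21.85  ⇒  x = 49.1625°R.
In Celsius: (49.1625 - 491.67) × 5/9 = -245.8375°C.
In Fahrenheit: -245.8375 × 1.8 + 32 = -410.51°F.

-410.51°F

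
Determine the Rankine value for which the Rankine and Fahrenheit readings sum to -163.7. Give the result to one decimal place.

Let R be the Rankine reading. The Fahrenheit reading is F = 1·R - 459.67.
Require R + F = -163.7: (2)·R - 459.67 = -163.7.
R = (-163.7 + 459.67) / (2) = 148.0.

148.0°R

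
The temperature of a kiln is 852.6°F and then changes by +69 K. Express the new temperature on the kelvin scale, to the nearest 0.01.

Initial temperature in Celsius: (852.6 - 32) × 5/9 = 455.8889°C.
The 69 K change is an interval; Kelvin and Celsius degrees are the same size, so ΔC = +69°C.
Final Celsius temperature: 455.8889 + 69.0000 = 524.8889°C.
In kelvin: 524.8889 + 273.15 = 798.04 K.

798.04 K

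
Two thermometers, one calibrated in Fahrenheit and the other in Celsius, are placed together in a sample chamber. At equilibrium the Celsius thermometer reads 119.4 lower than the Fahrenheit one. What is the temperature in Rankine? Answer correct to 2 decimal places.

688.32°R

Let x be the Fahrenheit reading; then the Celsius reading is 5/9·x - 17.7778.
(5/9·x - 17.7778) - x = -119.4  ⇒  (-4/9)·x = -101.622  ⇒  x = 228.6500°F.
In Celsius: (228.65 - 32) × 5/9 = 109.2500°C.
In Rankine: 109.2500 × 1.8 + 491.67 = 688.32°R.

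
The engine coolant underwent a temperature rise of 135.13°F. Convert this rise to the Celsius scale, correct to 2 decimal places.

Only the scale ratio 5/9 matters for a change in temperature.
135.13 × 5/9 = 75.07.

75.07°C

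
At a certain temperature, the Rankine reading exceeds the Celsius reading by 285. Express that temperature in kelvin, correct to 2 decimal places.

Let x be the Rankine reading; then the Celsius reading is 5/9·x - 273.15.
(5/9·x - 273.15) - x = -285  ⇒  (-4/9)·x = -11.85  ⇒  x = 26.6625°R.
In Celsius: (26.6625 - 491.67) × 5/9 = -258.3375°C.
In kelvin: -258.3375 + 273.15 = 14.81 K.

14.81 K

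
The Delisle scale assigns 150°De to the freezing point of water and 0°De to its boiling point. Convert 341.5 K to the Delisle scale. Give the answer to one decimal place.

47.5°De

First in Celsius: 341.5 - 273.15 = 68.3500°C.
Linearly onto the Delisle scale: 150 + (68.3500 / 100) × (0 - 150) = 47.5°De.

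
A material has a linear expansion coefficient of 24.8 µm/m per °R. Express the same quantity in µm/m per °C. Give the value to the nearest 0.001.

Since only a temperature interval is involved, the additive offset between the scales drops out.
A change of 1°C is a change of 1.8°R, so per °C the value is 24.8 × 1.8 = 44.640.

44.640 µm/m per °C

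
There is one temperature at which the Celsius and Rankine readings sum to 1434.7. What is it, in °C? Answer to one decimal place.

336.8°C

Let C be the Celsius reading. The Rankine reading is R = 1.8·C + 491.67.
Require C + R = 1434.7: (2.8)·C + 491.67 = 1434.7.
C = (1434.7 - 491.67) / (2.8) = 336.8.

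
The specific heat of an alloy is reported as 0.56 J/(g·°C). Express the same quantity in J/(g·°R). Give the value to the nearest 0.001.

The quantity depends on a temperature interval, so only the ratio of degree sizes applies; the offset between the scales is irrelevant.
A change of 1°R is a change of 5/9°C, so per °R the value is 0.56 × 5/9 = 0.311.

0.311 J/(g·°R)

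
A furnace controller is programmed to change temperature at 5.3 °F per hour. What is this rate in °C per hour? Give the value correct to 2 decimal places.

2.94 °C/hour

The quantity depends on a temperature interval, so only the ratio of degree sizes applies; the offset between the scales is irrelevant.
A change of 1°F is a change of 5/9°C, so 5.3 × 5/9 = 2.94.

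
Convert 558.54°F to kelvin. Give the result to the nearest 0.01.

565.67 K

In Celsius: (558.54 - 32) × 5/9 = 292.5222°C.
In kelvin: 292.5222 + 273.15 = 565.67 K.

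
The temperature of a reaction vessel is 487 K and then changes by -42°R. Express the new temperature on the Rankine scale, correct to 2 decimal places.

834.60°R

Initial temperature in Celsius: 487 - 273.15 = 213.8500°C.
The 42°R change is an interval, so only the factor 5/9 applies: -42 × 5/9 = -23.3333°C.
Final Celsius temperature: 213.8500 - 23.3333 = 190.5167°C.
In Rankine: 190.5167 × 1.8 + 491.67 = 834.60°R.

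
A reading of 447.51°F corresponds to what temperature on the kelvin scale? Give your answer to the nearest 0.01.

503.99 K

In Celsius: (447.51 - 32) × 5/9 = 230.8389°C.
In kelvin: 230.8389 + 273.15 = 503.99 K.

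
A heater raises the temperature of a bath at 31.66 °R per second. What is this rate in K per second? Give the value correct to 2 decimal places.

The quantity depends on a temperature interval, so only the ratio of degree sizes applies; the offset between the scales is irrelevant.
A change of 1°R is a change of 5/9 K, so 31.66 × 5/9 = 17.59.

17.59 K/second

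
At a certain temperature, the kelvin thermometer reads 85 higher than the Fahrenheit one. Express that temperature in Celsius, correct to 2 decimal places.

195.19°C

Let x be the Fahrenheit reading; then the kelvin reading is 5/9·x + 255.372.
(5/9·x + 255.372) - x = 85  ⇒  (-4/9)·x = -170.372  ⇒  x = 383.3375°F.
In Celsius: (383.3375 - 32) × 5/9 = 195.19°C.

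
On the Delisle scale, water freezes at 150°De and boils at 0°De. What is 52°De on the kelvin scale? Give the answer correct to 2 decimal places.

Linear interpolation between the fixed points: C = (52 - 150) × 100 / (0 - 150) = 65.3333°C.
Then 65.3333 + 273.15 = 338.48 K.

338.48 K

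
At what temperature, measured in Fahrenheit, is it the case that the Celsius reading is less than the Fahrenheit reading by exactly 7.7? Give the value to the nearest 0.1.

-22.7°F

Let F be the Fahrenheit reading. The Celsius reading is C = 5/9·F - 17.7778.
Require C - F = -7.7: (-4/9)·F - 17.7778 = -7.7.
F = (-7.7 + 17.7778) / (-4/9) = -22.7.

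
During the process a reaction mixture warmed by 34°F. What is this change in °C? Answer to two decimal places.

18.89°C

An interval of 1°F corresponds to 5/9°C.
34 × 5/9 = 18.89.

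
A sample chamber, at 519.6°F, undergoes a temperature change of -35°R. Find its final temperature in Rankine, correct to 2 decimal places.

944.27°R

Initial temperature in Celsius: (519.6 - 32) × 5/9 = 270.8889°C.
The 35°R change is an interval, so only the factor 5/9 applies: -35 × 5/9 = -19.4444°C.
Final Celsius temperature: 270.8889 - 19.4444 = 251.4444°C.
In Rankine: 251.4444 × 1.8 + 491.67 = 944.27°R.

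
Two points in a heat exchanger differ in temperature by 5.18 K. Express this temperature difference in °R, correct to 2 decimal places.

9.32°R

An interval of 1 K corresponds to 1.8°R.
5.18 × 1.8 = 9.32.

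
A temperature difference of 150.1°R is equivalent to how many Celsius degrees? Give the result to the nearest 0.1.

An interval of 1°R corresponds to 5/9°C.
150.1 × 5/9 = 83.4.

83.4°C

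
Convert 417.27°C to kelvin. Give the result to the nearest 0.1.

In kelvin: 417.2700 + 273.15 = 690.4 K.

690.4 K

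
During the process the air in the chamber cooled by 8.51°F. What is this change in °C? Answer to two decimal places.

4.73°C

For a temperature interval the offset drops out; only the factor 5/9 applies.
8.51 × 5/9 = 4.73.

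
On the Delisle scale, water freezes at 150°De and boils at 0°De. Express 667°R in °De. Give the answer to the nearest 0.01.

First in Celsius: (667 - 491.67) × 5/9 = 97.4056°C.
Linearly onto the Delisle scale: 150 + (97.4056 / 100) × (0 - 150) = 3.89°De.

3.89°De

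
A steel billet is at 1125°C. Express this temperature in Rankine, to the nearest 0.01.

2516.67°R

In Rankine: 1125.0000 × 1.8 + 491.67 = 2516.67°R.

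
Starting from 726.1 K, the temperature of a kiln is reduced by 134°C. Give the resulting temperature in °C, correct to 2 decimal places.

318.95°C

Initial temperature in Celsius: 726.1 - 273.15 = 452.9500°C.
Final Celsius temperature: 452.9500 - 134.0000 = 318.9500°C.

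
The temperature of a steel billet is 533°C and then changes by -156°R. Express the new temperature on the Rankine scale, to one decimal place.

The 156°R change is an interval, so only the factor 5/9 applies: -156 × 5/9 = -86.6667°C.
Final Celsius temperature: 533.0000 - 86.6667 = 446.3333°C.
In Rankine: 446.3333 × 1.8 + 491.67 = 1295.1°R.

1295.1°R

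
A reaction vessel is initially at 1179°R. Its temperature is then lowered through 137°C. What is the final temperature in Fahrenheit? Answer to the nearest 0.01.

472.73°F

Initial temperature in Celsius: (1179 - 491.67) × 5/9 = 381.8500°C.
Final Celsius temperature: 381.8500 - 137.0000 = 244.8500°C.
In Fahrenheit: 244.8500 × 1.8 + 32 = 472.73°F.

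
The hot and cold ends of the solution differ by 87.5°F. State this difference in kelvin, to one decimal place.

For a temperature interval the offset drops out; only the factor 5/9 applies.
87.5 × 5/9 = 48.6.

48.6 K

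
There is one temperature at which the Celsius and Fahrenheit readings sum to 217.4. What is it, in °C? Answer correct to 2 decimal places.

Let C be the Celsius reading. The Fahrenheit reading is F = 1.8·C + 32.
Require C + F = 217.4: (2.8)·C + 32 = 217.4.
C = (217.4 - 32) / (2.8) = 66.21.

66.21°C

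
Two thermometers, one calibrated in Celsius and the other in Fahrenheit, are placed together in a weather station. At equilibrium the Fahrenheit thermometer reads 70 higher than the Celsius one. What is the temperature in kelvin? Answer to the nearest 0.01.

Let x be the Celsius reading; then the Fahrenheit reading is 1.8·x + 32.
(1.8·x + 32) - x = 70  ⇒  (0.8)·x = 38  ⇒  x = 47.5000°C.
In kelvin: 47.5000 + 273.15 = 320.65 K.

320.65 K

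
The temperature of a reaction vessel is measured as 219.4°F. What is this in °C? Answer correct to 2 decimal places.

104.11°C

In Celsius: (219.4 - 32) × 5/9 = 104.1111°C.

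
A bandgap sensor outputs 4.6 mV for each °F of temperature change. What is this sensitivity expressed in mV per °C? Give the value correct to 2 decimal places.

The quantity depends on a temperature interval, so only the ratio of degree sizes applies; the offset between the scales is irrelevant.
A change of 1°C is a change of 1.8°F, so per °C the value is 4.6 × 1.8 = 8.28.

8.28 mV per °C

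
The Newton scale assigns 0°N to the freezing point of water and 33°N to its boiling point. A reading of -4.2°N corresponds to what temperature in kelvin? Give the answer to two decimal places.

Linear interpolation between the fixed points: C = (-4.2 - 0) × 100 / (33 - 0) = -12.7273°C.
Then -12.7273 + 273.15 = 260.42 K.

260.42 K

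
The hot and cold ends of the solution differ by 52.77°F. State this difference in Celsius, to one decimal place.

Only the scale ratio 5/9 matters for a change in temperature.
52.77 × 5/9 = 29.3.

29.3°C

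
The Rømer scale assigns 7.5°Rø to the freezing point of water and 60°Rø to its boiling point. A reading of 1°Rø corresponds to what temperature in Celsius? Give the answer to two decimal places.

-12.38°C

Linear interpolation between the fixed points: C = (1 - 7.5) × 100 / (60 - 7.5) = -12.3810°C.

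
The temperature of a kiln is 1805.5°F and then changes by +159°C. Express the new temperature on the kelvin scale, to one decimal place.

1417.4 K

Initial temperature in Celsius: (1805.5 - 32) × 5/9 = 985.2778°C.
Final Celsius temperature: 985.2778 + 159.0000 = 1144.2778°C.
In kelvin: 1144.2778 + 273.15 = 1417.4 K.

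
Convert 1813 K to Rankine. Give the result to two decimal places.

3263.40°R

In Celsius: 1813 - 273.15 = 1539.8500°C.
In Rankine: 1539.8500 × 1.8 + 491.67 = 3263.40°R.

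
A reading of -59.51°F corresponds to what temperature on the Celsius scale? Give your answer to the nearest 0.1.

-50.8°C

In Celsius: (-59.51 - 32) × 5/9 = -50.8389°C.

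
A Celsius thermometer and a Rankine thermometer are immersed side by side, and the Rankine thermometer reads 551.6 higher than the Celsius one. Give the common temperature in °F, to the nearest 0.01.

166.84°F

Let x be the Celsius reading; then the Rankine reading is 1.8·x + 491.67.
(1.8·x + 491.67) - x = 551.6  ⇒  (0.8)·x = 59.93  ⇒  x = 74.9125°C.
In Fahrenheit: 74.9125 × 1.8 + 32 = 166.84°F.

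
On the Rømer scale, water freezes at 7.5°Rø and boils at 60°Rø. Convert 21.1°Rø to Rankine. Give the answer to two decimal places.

Linear interpolation between the fixed points: C = (21.1 - 7.5) × 100 / (60 - 7.5) = 25.9048°C.
Then 25.9048 × 1.8 + 491.67 = 538.30°R.

538.30°R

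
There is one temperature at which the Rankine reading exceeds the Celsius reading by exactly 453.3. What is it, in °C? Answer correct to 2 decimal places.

Let C be the Celsius reading. The Rankine reading is R = 1.8·C + 491.67.
Require R - C = 453.3: (0.8)·C + 491.67 = 453.3.
C = (453.3 - 491.67) / (0.8) = -47.96.

-47.96°C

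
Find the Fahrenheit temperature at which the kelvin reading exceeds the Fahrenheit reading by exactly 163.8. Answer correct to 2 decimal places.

206.04°F

Let F be the Fahrenheit reading. The kelvin reading is K = 5/9·F + 255.372.
Require K - F = 163.8: (-4/9)·F + 255.372 = 163.8.
F = (163.8 - 255.372) / (-4/9) = 206.04.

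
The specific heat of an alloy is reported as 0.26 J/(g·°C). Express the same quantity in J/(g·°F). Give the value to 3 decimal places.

Since only a temperature interval is involved, the additive offset between the scales drops out.
A change of 1°F is a change of 5/9°C, so per °F the value is 0.26 × 5/9 = 0.144.

0.144 J/(g·°F)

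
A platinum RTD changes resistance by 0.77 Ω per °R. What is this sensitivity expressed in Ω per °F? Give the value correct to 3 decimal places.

0.770 Ω per °F

The quantity depends on a temperature interval, so only the ratio of degree sizes applies; the offset between the scales is irrelevant.
A change of 1°F is a change of 1°R, so per °F the value is 0.77 × 1 = 0.770.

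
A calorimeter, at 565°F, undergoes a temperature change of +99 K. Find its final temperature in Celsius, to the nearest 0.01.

Initial temperature in Celsius: (565 - 32) × 5/9 = 296.1111°C.
The 99 K change is an interval; Kelvin and Celsius degrees are the same size, so ΔC = +99°C.
Final Celsius temperature: 296.1111 + 99.0000 = 395.1111°C.

395.11°C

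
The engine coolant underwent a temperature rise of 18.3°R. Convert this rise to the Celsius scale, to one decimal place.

An interval of 1°R corresponds to 5/9°C.
18.3 × 5/9 = 10.2.

10.2°C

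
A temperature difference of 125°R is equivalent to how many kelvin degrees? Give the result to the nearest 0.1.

Only the scale ratio 5/9 matters for a change in temperature.
125 × 5/9 = 69.4.

69.4 K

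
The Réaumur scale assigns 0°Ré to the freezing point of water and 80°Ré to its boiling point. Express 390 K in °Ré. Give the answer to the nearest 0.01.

First in Celsius: 390 - 273.15 = 116.8500°C.
Linearly onto the Réaumur scale: 0 + (116.8500 / 100) × (80 - 0) = 93.48°Ré.

93.48°Ré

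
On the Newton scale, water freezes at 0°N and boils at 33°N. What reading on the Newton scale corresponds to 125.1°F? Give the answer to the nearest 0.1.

17.1°N

First in Celsius: (125.1 - 32) × 5/9 = 51.7222°C.
Linearly onto the Newton scale: 0 + (51.7222 / 100) × (33 - 0) = 17.1°N.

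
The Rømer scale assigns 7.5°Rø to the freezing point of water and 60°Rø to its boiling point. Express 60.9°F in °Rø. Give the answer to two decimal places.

First in Celsius: (60.9 - 32) × 5/9 = 16.0556°C.
Linearly onto the Rømer scale: 7.5 + (16.0556 / 100) × (60 - 7.5) = 15.93°Rø.

15.93°Rø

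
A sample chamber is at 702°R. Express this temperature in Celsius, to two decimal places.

In Celsius: (702 - 491.67) × 5/9 = 116.8500°C.

116.85°C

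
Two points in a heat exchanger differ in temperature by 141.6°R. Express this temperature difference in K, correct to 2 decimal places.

For a temperature interval the offset drops out; only the factor 5/9 applies.
141.6 × 5/9 = 78.67.

78.67 K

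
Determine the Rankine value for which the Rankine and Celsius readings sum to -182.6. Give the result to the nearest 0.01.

Let R be the Rankine reading. The Celsius reading is C = 5/9·R - 273.15.
Require R + C = -182.6: (14/9)·R - 273.15 = -182.6.
R = (-182.6 + 273.15) / (14/9) = 58.21.

58.21°R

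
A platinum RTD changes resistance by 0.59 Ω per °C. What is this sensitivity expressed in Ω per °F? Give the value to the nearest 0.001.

The quantity depends on a temperature interval, so only the ratio of degree sizes applies; the offset between the scales is irrelevant.
A change of 1°F is a change of 5/9°C, so per °F the value is 0.59 × 5/9 = 0.328.

0.328 Ω per °F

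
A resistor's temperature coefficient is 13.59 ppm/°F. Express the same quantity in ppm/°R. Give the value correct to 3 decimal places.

Since only a temperature interval is involved, the additive offset between the scales drops out.
A change of 1°R is a change of 1°F, so per °R the value is 13.59 × 1 = 13.590.

13.590 ppm/°R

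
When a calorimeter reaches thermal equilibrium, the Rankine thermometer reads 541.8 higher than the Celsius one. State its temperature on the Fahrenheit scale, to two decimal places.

144.79°F

Let x be the Celsius reading; then the Rankine reading is 1.8·x + 491.67.
(1.8·x + 491.67) - x = 541.8  ⇒  (0.8)·x = 50.13  ⇒  x = 62.6625°C.
In Fahrenheit: 62.6625 × 1.8 + 32 = 144.79°F.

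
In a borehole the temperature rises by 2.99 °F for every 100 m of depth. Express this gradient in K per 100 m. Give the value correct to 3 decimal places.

1.661 K/100 m

Since only a temperature interval is involved, the additive offset between the scales drops out.
A change of 1°F is a change of 5/9 K, so 2.99 × 5/9 = 1.661.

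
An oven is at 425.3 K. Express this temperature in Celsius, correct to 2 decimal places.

152.15°C

In Celsius: 425.3 - 273.15 = 152.1500°C.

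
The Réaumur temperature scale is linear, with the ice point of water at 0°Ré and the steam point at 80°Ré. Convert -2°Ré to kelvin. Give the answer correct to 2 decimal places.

Linear interpolation between the fixed points: C = (-2 - 0) × 100 / (80 - 0) = -2.5000°C.
Then -2.5000 + 273.15 = 270.65 K.

270.65 K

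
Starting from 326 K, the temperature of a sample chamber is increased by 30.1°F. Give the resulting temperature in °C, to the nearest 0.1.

Initial temperature in Celsius: 326 - 273.15 = 52.8500°C.
The 30.1°F change is an interval, so only the factor 5/9 applies: +30.1 × 5/9 = +16.7222°C.
Final Celsius temperature: 52.8500 + 16.7222 = 69.5722°C.

69.6°C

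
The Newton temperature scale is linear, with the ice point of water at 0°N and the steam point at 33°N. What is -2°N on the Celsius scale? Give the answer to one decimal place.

-6.1°C

Linear interpolation between the fixed points: C = (-2 - 0) × 100 / (33 - 0) = -6.0606°C.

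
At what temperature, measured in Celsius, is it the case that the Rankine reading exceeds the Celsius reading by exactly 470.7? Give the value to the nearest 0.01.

-26.21°C

Let C be the Celsius reading. The Rankine reading is R = 1.8·C + 491.67.
Require R - C = 470.7: (0.8)·C + 491.67 = 470.7.
C = (470.7 - 491.67) / (0.8) = -26.21.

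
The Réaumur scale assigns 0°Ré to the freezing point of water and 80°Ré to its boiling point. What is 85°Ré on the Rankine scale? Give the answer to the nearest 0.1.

682.9°R

Linear interpolation between the fixed points: C = (85 - 0) × 100 / (80 - 0) = 106.2500°C.
Then 106.2500 × 1.8 + 491.67 = 682.9°R.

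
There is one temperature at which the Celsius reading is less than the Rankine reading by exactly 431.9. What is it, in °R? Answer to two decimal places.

357.19°R

Let R be the Rankine reading. The Celsius reading is C = 5/9·R - 273.15.
Require C - R = -431.9: (-4/9)·R - 273.15 = -431.9.
R = (-431.9 + 273.15) / (-4/9) = 357.19.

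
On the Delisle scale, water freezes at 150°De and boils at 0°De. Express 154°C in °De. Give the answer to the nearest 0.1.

-81.0°De

Linearly onto the Delisle scale: 150 + (154.0000 / 100) × (0 - 150) = -81.0°De.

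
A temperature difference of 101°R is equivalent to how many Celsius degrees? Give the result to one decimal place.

56.1°C

Only the scale ratio 5/9 matters for a change in temperature.
101 × 5/9 = 56.1.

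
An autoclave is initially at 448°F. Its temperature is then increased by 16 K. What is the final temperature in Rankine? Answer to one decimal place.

Initial temperature in Celsius: (448 - 32) × 5/9 = 231.1111°C.
The 16 K change is an interval; Kelvin and Celsius degrees are the same size, so ΔC = +16°C.
Final Celsius temperature: 231.1111 + 16.0000 = 247.1111°C.
In Rankine: 247.1111 × 1.8 + 491.67 = 936.5°R.

936.5°R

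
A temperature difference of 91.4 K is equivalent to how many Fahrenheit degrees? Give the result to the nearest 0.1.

An interval of 1 K corresponds to 1.8°F.
91.4 × 1.8 = 164.5.

164.5°F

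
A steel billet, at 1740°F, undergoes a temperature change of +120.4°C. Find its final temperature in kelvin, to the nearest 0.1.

1342.4 K

Initial temperature in Celsius: (1740 - 32) × 5/9 = 948.8889°C.
Final Celsius temperature: 948.8889 + 120.4000 = 1069.2889°C.
In kelvin: 1069.2889 + 273.15 = 1342.4 K.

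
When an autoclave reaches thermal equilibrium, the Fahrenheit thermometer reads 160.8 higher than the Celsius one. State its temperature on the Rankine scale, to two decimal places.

Let x be the Celsius reading; then the Fahrenheit reading is 1.8·x + 32.
(1.8·x + 32) - x = 160.8  ⇒  (0.8)·x = 128.8  ⇒  x = 161.0000°C.
In Rankine: 161.0000 × 1.8 + 491.67 = 781.47°R.

781.47°R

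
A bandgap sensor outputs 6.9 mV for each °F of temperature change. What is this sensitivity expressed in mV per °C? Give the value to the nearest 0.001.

The quantity depends on a temperature interval, so only the ratio of degree sizes applies; the offset between the scales is irrelevant.
A change of 1°C is a change of 1.8°F, so per °C the value is 6.9 × 1.8 = 12.420.

12.420 mV per °C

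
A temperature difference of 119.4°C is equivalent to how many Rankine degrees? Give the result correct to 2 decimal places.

214.92°R

Only the scale ratio 1.8 matters for a change in temperature.
119.4 × 1.8 = 214.92.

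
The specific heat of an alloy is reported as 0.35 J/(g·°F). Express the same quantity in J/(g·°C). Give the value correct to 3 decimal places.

The quantity depends on a temperature interval, so only the ratio of degree sizes applies; the offset between the scales is irrelevant.
A change of 1°C is a change of 1.8°F, so per °C the value is 0.35 × 1.8 = 0.630.

0.630 J/(g·°C)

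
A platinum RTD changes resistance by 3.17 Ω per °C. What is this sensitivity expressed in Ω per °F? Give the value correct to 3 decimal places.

The quantity depends on a temperature interval, so only the ratio of degree sizes applies; the offset between the scales is irrelevant.
A change of 1°F is a change of 5/9°C, so per °F the value is 3.17 × 5/9 = 1.761.

1.761 Ω per °F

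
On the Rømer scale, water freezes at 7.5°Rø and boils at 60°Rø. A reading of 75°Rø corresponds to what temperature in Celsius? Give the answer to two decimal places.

128.57°C

Linear interpolation between the fixed points: C = (75 - 7.5) × 100 / (60 - 7.5) = 128.5714°C.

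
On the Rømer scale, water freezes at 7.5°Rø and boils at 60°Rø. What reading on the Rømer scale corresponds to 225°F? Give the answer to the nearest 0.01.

First in Celsius: (225 - 32) × 5/9 = 107.2222°C.
Linearly onto the Rømer scale: 7.5 + (107.2222 / 100) × (60 - 7.5) = 63.79°Rø.

63.79°Rø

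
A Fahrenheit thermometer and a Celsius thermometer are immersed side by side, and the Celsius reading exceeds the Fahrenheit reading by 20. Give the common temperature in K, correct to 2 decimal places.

Let x be the Fahrenheit reading; then the Celsius reading is 5/9·x - 17.7778.
(5/9·x - 17.7778) - x = 20  ⇒  (-4/9)·x = 37.7778  ⇒  x = -85.0000°F.
In Celsius: (-85 - 32) × 5/9 = -65.0000°C.
In kelvin: -65.0000 + 273.15 = 208.15 K.

208.15 K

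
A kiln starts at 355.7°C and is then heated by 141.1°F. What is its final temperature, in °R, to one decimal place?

1273.0°R

The 141.1°F change is an interval, so only the factor 5/9 applies: +141.1 × 5/9 = +78.3889°C.
Final Celsius temperature: 355.7000 + 78.3889 = 434.0889°C.
In Rankine: 434.0889 × 1.8 + 491.67 = 1273.0°R.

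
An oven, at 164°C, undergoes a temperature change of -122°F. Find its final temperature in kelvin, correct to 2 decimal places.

369.37 K

The 122°F change is an interval, so only the factor 5/9 applies: -122 × 5/9 = -67.7778°C.
Final Celsius temperature: 164.0000 - 67.7778 = 96.2222°C.
In kelvin: 96.2222 + 273.15 = 369.37 K.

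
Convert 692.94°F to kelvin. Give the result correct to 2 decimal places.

640.34 K

In Celsius: (692.94 - 32) × 5/9 = 367.1889°C.
In kelvin: 367.1889 + 273.15 = 640.34 K.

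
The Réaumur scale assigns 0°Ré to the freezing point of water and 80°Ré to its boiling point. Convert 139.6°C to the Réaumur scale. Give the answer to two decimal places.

111.68°Ré

Linearly onto the Réaumur scale: 0 + (139.6000 / 100) × (80 - 0) = 111.68°Ré.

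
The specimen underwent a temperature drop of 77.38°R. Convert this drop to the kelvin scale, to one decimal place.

Only the scale ratio 5/9 matters for a change in temperature.
77.38 × 5/9 = 43.0.

43.0 K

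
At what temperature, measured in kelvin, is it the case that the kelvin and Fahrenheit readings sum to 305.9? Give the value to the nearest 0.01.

Let K be the kelvin reading. The Fahrenheit reading is F = 1.8·K - 459.67.
Require K + F = 305.9: (2.8)·K - 459.67 = 305.9.
K = (305.9 + 459.67) / (2.8) = 273.42.

273.42 K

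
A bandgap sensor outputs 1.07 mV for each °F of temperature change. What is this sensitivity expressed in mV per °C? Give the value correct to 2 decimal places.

The quantity depends on a temperature interval, so only the ratio of degree sizes applies; the offset between the scales is irrelevant.
A change of 1°C is a change of 1.8°F, so per °C the value is 1.07 × 1.8 = 1.93.

1.93 mV per °C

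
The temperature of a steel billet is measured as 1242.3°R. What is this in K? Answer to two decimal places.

In Celsius: (1242.3 - 491.67) × 5/9 = 417.0167°C.
In kelvin: 417.0167 + 273.15 = 690.17 K.

690.17 K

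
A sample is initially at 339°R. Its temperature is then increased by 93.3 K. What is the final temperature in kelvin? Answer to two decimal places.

281.63 K

Initial temperature in Celsius: (339 - 491.67) × 5/9 = -84.8167°C.
The 93.3 K change is an interval; Kelvin and Celsius degrees are the same size, so ΔC = +93.3°C.
Final Celsius temperature: -84.8167 + 93.3000 = 8.4833°C.
In kelvin: 8.4833 + 273.15 = 281.63 K.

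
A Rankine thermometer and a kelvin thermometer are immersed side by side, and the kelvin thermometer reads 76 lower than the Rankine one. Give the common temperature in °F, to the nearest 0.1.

Let x be the Rankine reading; then the kelvin reading is 5/9·x.
(5/9·x) - x = -76  ⇒  (-4/9)·x = -76  ⇒  x = 171.0000°R.
In Celsius: (171 - 491.67) × 5/9 = -178.1500°C.
In Fahrenheit: -178.1500 × 1.8 + 32 = -288.7°F.

-288.7°F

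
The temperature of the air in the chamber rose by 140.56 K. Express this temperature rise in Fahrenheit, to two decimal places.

253.01°F

Only the scale ratio 1.8 matters for a change in temperature.
140.56 × 1.8 = 253.01.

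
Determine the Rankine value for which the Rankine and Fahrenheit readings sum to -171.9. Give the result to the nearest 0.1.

143.9°R

Let R be the Rankine reading. The Fahrenheit reading is F = 1·R - 459.67.
Require R + F = -171.9: (2)·R - 459.67 = -171.9.
R = (-171.9 + 459.67) / (2) = 143.9.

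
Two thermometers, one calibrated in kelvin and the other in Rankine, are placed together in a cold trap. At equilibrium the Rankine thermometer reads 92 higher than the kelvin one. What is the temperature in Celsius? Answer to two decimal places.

-158.15°C

Let x be the kelvin reading; then the Rankine reading is 1.8·x.
(1.8·x) - x = 92  ⇒  (0.8)·x = 92  ⇒  x = 115.0000 K.
In Celsius: 115 - 273.15 = -158.15°C.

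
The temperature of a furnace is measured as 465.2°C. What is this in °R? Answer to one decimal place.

1329.0°R

In Rankine: 465.2000 × 1.8 + 491.67 = 1329.0°R.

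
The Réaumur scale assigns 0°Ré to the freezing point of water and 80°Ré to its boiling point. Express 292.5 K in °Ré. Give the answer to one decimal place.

15.5°Ré

First in Celsius: 292.5 - 273.15 = 19.3500°C.
Linearly onto the Réaumur scale: 0 + (19.3500 / 100) × (80 - 0) = 15.5°Ré.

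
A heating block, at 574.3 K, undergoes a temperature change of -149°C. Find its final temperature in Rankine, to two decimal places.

765.54°R

Initial temperature in Celsius: 574.3 - 273.15 = 301.1500°C.
Final Celsius temperature: 301.1500 - 149.0000 = 152.1500°C.
In Rankine: 152.1500 × 1.8 + 491.67 = 765.54°R.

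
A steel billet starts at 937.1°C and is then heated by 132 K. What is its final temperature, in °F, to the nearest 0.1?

The 132 K change is an interval; Kelvin and Celsius degrees are the same size, so ΔC = +132°C.
Final Celsius temperature: 937.1000 + 132.0000 = 1069.1000°C.
In Fahrenheit: 1069.1000 × 1.8 + 32 = 1956.4°F.

1956.4°F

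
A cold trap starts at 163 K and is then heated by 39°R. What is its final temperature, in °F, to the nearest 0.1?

-127.3°F

Initial temperature in Celsius: 163 - 273.15 = -110.1500°C.
The 39°R change is an interval, so only the factor 5/9 applies: +39 × 5/9 = +21.6667°C.
Final Celsius temperature: -110.1500 + 21.6667 = -88.4833°C.
In Fahrenheit: -88.4833 × 1.8 + 32 = -127.3°F.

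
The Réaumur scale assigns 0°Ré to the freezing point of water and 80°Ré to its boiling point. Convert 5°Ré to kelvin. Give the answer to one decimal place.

279.4 K

Linear interpolation between the fixed points: C = (5 - 0) × 100 / (80 - 0) = 6.2500°C.
Then 6.2500 + 273.15 = 279.4 K.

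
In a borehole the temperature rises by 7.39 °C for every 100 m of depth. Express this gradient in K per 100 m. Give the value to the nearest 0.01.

7.39 K/100 m

Since only a temperature interval is involved, the additive offset between the scales drops out.
A change of 1°C is a change of 1 K, so 7.39 × 1 = 7.39.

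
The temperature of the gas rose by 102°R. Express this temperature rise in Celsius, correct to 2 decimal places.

An interval of 1°R corresponds to 5/9°C.
102 × 5/9 = 56.67.

56.67°C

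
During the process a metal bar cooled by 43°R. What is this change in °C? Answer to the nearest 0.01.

For a temperature interval the offset drops out; only the factor 5/9 applies.
43 × 5/9 = 23.89.

23.89°C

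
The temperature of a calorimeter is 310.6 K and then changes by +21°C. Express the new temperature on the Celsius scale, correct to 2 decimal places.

Initial temperature in Celsius: 310.6 - 273.15 = 37.4500°C.
Final Celsius temperature: 37.4500 + 21.0000 = 58.4500°C.

58.45°C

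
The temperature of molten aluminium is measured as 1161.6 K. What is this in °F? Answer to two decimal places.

In Celsius: 1161.6 - 273.15 = 888.4500°C.
In Fahrenheit: 888.4500 × 1.8 + 32 = 1631.21°F.

1631.21°F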